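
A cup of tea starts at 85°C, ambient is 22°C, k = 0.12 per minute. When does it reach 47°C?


From T(t) = T_a + (T₀ - T_a)e^(-kt), set T(t) = 47:
(47 - 22) / (85 - 22) = e^(-0.12t), so t = -ln(0.397)/0.12 ≈ 7.7 minutes.


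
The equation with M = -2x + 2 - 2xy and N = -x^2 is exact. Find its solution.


Check exactness: ∂M/∂y = -2x and ∂N/∂x = -2x; equal, so the equation is exact.
Integrate M with respect to x (treating y as constant): ∫M dx = -x^2 + 2x - x^2y + h(y).
Differentiate w.r.t. y and set equal to N: all terms match, so h'(y) = 0 and h is a constant absorbed into C.
General solution: -x^2 + 2x - x^2y = C.


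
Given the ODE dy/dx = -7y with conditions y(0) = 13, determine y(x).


General solution of y' = -7y is y = Ce^(-7x).
Apply y(0) = 13: C = 13.
Particular solution: y = 13e^(-7x).


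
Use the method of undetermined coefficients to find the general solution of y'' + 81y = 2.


Homogeneous part: r² + 81 = 0 ⇒ r = ±9i, so y_h = C₁cos(9x) + C₂sin(9x).
Try constant y_p = A; plug in: 81A = 2 ⇒ A = 2/81.
General solution: y = C₁cos(9x) + C₂sin(9x) + 2/81.


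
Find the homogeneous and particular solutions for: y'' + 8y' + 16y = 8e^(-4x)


Characteristic polynomial (r + 4)² = 0; repeated root r = -4.
y_h = (C₁ + C₂x)e^(-4x). Forcing matches the repeated root (resonance), so try y_p = Ax² e^(-4x).
Substitute and solve for A: 2A = 8, so A = 4.
General solution: y = (C₁ + C₂x + 4x²)e^(-4x).


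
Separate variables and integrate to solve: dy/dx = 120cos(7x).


g(y) = 1, so integrate directly: y = ∫ 120cos(7x) dx = (120/7)sin(7x) + C.


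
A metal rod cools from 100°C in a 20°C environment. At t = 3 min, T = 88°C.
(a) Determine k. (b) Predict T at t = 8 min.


Newton's law: T(t) = T_a + (T₀ - T_a)e^(-kt).
(a) Use T(3) = 88: (88 - 20)/(100 - 20) = e^(-k·3), so k = -ln(0.850)/3 ≈ 0.0542.
(b) Apply k to t = 8: T(8) = 20 + (80)e^(-0.433) ≈ 71.9°C.


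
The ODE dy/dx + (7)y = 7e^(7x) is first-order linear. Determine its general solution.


P(x) = 7 ⇒ μ = e^(7x).
(μ y)' = 7e^(14x) ⇒ μ y = (7/14)e^(14x) + C.
Divide by μ: y = (1/2)e^(7x) + Ce^(-7x).


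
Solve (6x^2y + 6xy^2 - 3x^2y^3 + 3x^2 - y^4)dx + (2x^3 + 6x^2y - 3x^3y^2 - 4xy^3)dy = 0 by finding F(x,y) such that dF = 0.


Check exactness: ∂M/∂y = 6x^2 + 12xy - 9x^2y^2 - 4y^3 and ∂N/∂x = 6x^2 + 12xy - 9x^2y^2 - 4y^3; equal, so the equation is exact.
Integrate M with respect to x (treating y as constant): ∫M dx = 2x^3y + 3x^2y^2 - x^3y^3 + x^3 - xy^4 + h(y).
Differentiate w.r.t. y and set equal to N: all terms match, so h'(y) = 0 and h is a constant absorbed into C.
General solution: 2x^3y + 3x^2y^2 - x^3y^3 + x^3 - xy^4 = C.


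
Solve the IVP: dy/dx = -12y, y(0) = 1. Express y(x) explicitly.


General solution of y' = -12y is y = Ce^(-12x).
Apply y(0) = 1: C = 1.
Particular solution: y = e^(-12x).


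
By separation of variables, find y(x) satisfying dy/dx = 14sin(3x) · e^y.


Separate: e^(-y) dy = 14sin(3x) dx.
Integrate: -e^(-y) = -(14/3)cos(3x) + C₀.
Rearrange: e^(-y) = (14/3)cos(3x) + C.


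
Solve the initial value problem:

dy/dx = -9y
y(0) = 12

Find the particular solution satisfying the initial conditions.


General solution of y' = -9y is y = Ce^(-9x).
Apply y(0) = 12: C = 12.
Particular solution: y = 12e^(-9x).


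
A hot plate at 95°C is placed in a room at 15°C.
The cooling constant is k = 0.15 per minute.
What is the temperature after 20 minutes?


Newton's law: dT/dt = -k(T - T_a) has solution T(t) = T_a + (T₀ - T_a)e^(-kt).
Plug in T_a = 15, T₀ = 95, k = 0.15, t = 20: T(20) = 15 + (80)e^(-3.00) ≈ 19.0°C.


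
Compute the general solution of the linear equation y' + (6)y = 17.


P(x) = 6, Q(x) = 17; integrating factor μ = e^(6x).
(μ y)' = 17e^(6x) ⇒ μ y = (17/6)e^(6x) + C.
Divide by μ: y = 17/6 + Ce^(-6x).


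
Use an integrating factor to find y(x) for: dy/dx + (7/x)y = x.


P(x) = 7/x ⇒ μ = x^7.
(x^7 y)' = x^8 ⇒ x^7 y = x^9/(9) + C.
Solve for y: y = (1/9)x^2 + C/x^7.


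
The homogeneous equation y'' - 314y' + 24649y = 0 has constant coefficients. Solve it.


Characteristic equation: r² - 314r + 24649 = 0, i.e. (r - 157)² = 0.
Repeated root r = 157; include an x factor for the second linearly independent solution.
General solution: y = (C₁ + C₂x)e^(157x).


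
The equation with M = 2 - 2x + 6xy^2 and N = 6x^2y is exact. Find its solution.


Check exactness: ∂M/∂y = 12xy and ∂N/∂x = 12xy; equal, so the equation is exact.
Integrate M with respect to x (treating y as constant): ∫M dx = 2x - x^2 + 3x^2y^2 + h(y).
Differentiate w.r.t. y and set equal to N: all terms match, so h'(y) = 0 and h is a constant absorbed into C.
General solution: 2x - x^2 + 3x^2y^2 = C.


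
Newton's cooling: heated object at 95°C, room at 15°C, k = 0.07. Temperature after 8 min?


Newton's law: dT/dt = -k(T - T_a) has solution T(t) = T_a + (T₀ - T_a)e^(-kt).
Plug in T_a = 15, T₀ = 95, k = 0.07, t = 8: T(8) = 15 + (80)e^(-0.56) ≈ 60.7°C.


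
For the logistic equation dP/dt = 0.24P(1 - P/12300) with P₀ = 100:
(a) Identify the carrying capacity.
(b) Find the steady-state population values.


Logistic ODE dP/dt = 0.24P(1 - P/12300) has equilibria where dP/dt = 0, i.e. P = 0 or P = 12300.
The coefficient (1 - P/K) = 0 when P = K, identifying K = 12300 as the carrying capacity.
(a) K = 12300; (b) equilibria P = 0 and P = 12300.


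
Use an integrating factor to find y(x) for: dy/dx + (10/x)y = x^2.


P(x) = 10/x ⇒ μ = x^10.
(x^10 y)' = x^10·x^2 = x^12.
Integrate: x^10 y = x^13/(13) + C.
Solve for y: y = (1/13)x^3 + C/x^10.


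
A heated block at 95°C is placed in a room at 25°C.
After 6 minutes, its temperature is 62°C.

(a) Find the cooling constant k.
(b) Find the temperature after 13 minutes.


Newton's law: T(t) = T_a + (T₀ - T_a)e^(-kt).
(a) Use T(6) = 62: (62 - 25)/(95 - 25) = e^(-k·6), so k = -ln(0.529)/6 ≈ 0.1063.
(b) Apply k to t = 13: T(13) = 25 + (70)e^(-1.381) ≈ 42.6°C.


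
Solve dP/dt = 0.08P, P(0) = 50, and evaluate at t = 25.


The ODE dP/dt = 0.08P has solution P(t) = P(0)e^(0.08t).
Substitute P(0) = 50 and t = 25: P(25) = 50 e^(2.00) ≈ 369.


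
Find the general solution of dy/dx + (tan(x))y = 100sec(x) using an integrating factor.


P(x) = tan(x) ⇒ μ = e^(∫tan(x)dx) = sec(x).
(sec(x) y)' = 100sec²(x) ⇒ sec(x) y = 100tan(x) + C.
Multiply by cos(x): y = 100sin(x) + C·cos(x).


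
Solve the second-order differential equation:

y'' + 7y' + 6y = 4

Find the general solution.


Characteristic roots of r² + 7r + 6 = 0 are -6, -1.
y_h = C₁e^(-6x) + C₂e^(-x).
Constant forcing; try y_p = A. Then 6A = 4 ⇒ A = 2/3.
General solution: y = C₁e^(-6x) + C₂e^(-x) + 2/3.


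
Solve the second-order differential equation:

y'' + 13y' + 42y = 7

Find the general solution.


Characteristic roots of r² + 13r + 42 = 0 are -6, -7.
y_h = C₁e^(-6x) + C₂e^(-7x).
Constant forcing; try y_p = A. Then 42A = 7 ⇒ A = 1/6.
General solution: y = C₁e^(-6x) + C₂e^(-7x) + 1/6.


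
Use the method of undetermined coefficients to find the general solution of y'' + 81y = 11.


Homogeneous part: r² + 81 = 0 ⇒ r = ±9i, so y_h = C₁cos(9x) + C₂sin(9x).
Try constant y_p = A; plug in: 81A = 11 ⇒ A = 11/81.
General solution: y = C₁cos(9x) + C₂sin(9x) + 11/81.


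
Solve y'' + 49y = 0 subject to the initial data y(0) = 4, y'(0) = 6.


Characteristic roots of r² + 49 = 0 are ±7i, so y = C₁cos(7x) + C₂sin(7x).
Apply y(0) = 4: C₁ = 4. Differentiate and apply y'(0) = 6: 7·C₂ = 6, so C₂ = 6/7.
Particular solution: y = 4cos(7x) + (6/7)sin(7x).


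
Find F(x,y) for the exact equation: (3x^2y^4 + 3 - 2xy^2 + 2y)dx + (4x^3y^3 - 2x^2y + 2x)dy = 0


Check exactness: ∂M/∂y = 12x^2y^3 - 4xy + 2 and ∂N/∂x = 12x^2y^3 - 4xy + 2; equal, so the equation is exact.
Integrate M with respect to x (treating y as constant): ∫M dx = x^3y^4 + 3x - x^2y^2 + 2xy + h(y).
Differentiate w.r.t. y and set equal to N: all terms match, so h'(y) = 0 and h is a constant absorbed into C.
General solution: x^3y^4 + 3x - x^2y^2 + 2xy = C.


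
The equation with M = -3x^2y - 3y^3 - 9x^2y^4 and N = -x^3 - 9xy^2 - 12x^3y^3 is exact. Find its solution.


Check exactness: ∂M/∂y = -3x^2 - 9y^2 - 36x^2y^3 and ∂N/∂x = -3x^2 - 9y^2 - 36x^2y^3; equal, so the equation is exact.
Integrate M with respect to x (treating y as constant): ∫M dx = -x^3y - 3xy^3 - 3x^3y^4 + h(y).
Differentiate w.r.t. y and set equal to N: all terms match, so h'(y) = 0 and h is a constant absorbed into C.
General solution: -x^3y - 3xy^3 - 3x^3y^4 = C.


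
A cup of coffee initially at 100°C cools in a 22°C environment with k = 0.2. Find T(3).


Newton's law: dT/dt = -k(T - T_a) has solution T(t) = T_a + (T₀ - T_a)e^(-kt).
Plug in T_a = 22, T₀ = 100, k = 0.2, t = 3: T(3) = 22 + (78)e^(-0.60) ≈ 64.8°C.


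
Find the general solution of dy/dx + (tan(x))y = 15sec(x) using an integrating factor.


P(x) = tan(x) ⇒ μ = e^(∫tan(x)dx) = sec(x).
(sec(x) y)' = 15sec²(x) ⇒ sec(x) y = 15tan(x) + C.
Multiply by cos(x): y = 15sin(x) + C·cos(x).


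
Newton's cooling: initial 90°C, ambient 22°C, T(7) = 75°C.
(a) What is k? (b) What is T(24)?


Newton's law: T(t) = T_a + (T₀ - T_a)e^(-kt).
(a) Use T(7) = 75: (75 - 22)/(90 - 22) = e^(-k·7), so k = -ln(0.779)/7 ≈ 0.0356.
(b) Apply k to t = 24: T(24) = 22 + (68)e^(-0.854) ≈ 50.9°C.


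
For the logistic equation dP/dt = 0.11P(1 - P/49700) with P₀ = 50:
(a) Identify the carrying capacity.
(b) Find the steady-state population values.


Logistic ODE dP/dt = 0.11P(1 - P/49700) has equilibria where dP/dt = 0, i.e. P = 0 or P = 49700.
The coefficient (1 - P/K) = 0 when P = K, identifying K = 49700 as the carrying capacity.
(a) K = 49700; (b) equilibria P = 0 and P = 49700.


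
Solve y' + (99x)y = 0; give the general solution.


P(x) = 99x ⇒ μ = e^((99/2)x²).
Q(x) = 0 so μ y is constant: y = Ce^(-(99/2)x²).


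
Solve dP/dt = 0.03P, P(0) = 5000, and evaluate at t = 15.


The ODE dP/dt = 0.03P has solution P(t) = P(0)e^(0.03t).
Substitute P(0) = 5000 and t = 15: P(15) = 5000 e^(0.45) ≈ 7842.


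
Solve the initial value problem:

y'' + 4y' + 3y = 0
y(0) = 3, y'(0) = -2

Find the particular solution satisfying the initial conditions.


Characteristic roots of r² + 4r + 3 = 0 are -3, -1.
General solution y = c₁ e^(-3x) + c₂ e^(-x).
Apply y(0) = 3: c₁ + c₂ = 3. Apply y'(0) = -2: -3 c₁ - 1 c₂ = -2.
Solve: c₁ = -1/2, c₂ = 7/2.
Particular solution: y = -(1/2)e^(-3x) + (7/2)e^(-x).


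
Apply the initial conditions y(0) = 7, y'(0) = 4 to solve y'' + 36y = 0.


Characteristic roots of r² + 36 = 0 are ±6i, so y = C₁cos(6x) + C₂sin(6x).
Apply y(0) = 7: C₁ = 7. Differentiate and apply y'(0) = 4: 6·C₂ = 4, so C₂ = 2/3.
Particular solution: y = 7cos(6x) + (2/3)sin(6x).


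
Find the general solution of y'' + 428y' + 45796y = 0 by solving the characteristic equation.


Characteristic equation: r² + 428r + 45796 = 0, i.e. (r + 214)² = 0.
Repeated root r = -214; include an x factor for the second linearly independent solution.
General solution: y = (C₁ + C₂x)e^(-214x).


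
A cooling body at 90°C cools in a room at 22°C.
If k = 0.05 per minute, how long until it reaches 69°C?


From T(t) = T_a + (T₀ - T_a)e^(-kt), set T(t) = 69:
(69 - 22) / (90 - 22) = e^(-0.05t), so t = -ln(0.691)/0.05 ≈ 7.4 minutes.


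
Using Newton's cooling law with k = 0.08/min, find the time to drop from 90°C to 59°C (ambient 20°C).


From T(t) = T_a + (T₀ - T_a)e^(-kt), set T(t) = 59:
(59 - 20) / (90 - 20) = e^(-0.08t), so t = -ln(0.557)/0.08 ≈ 7.3 minutes.


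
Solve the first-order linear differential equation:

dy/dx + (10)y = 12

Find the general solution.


P(x) = 10, Q(x) = 12; integrating factor μ = e^(10x).
(μ y)' = 12e^(10x) ⇒ μ y = (6/5)e^(10x) + C.
Divide by μ: y = 6/5 + Ce^(-10x).


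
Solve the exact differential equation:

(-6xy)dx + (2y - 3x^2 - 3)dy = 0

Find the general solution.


Check exactness: ∂M/∂y = -6x and ∂N/∂x = -6x; equal, so the equation is exact.
Integrate M with respect to x (treating y as constant): ∫M dx = -3x^2y + h(y).
Differentiate w.r.t. y and set equal to N: the x-dependent terms already match, leaving h'(y) = 2y - 3. Integrate: h(y) = y^2 - 3y.
So F(x,y) = y^2 - 3x^2y - 3y.
General solution: y^2 - 3x^2y - 3y = C.


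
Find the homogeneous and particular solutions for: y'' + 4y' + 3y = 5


Characteristic roots of r² + 4r + 3 = 0 are -1, -3.
y_h = C₁e^(-x) + C₂e^(-3x).
Constant forcing; try y_p = A. Then 3A = 5 ⇒ A = 5/3.
General solution: y = C₁e^(-x) + C₂e^(-3x) + 5/3.


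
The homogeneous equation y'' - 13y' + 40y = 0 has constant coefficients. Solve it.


Characteristic equation: r² - 13r + 40 = 0.
Factor: (r - 5)(r - 8) = 0 ⇒ r = 5, 8 (distinct real).
General solution: y = C₁e^(5x) + C₂e^(8x).


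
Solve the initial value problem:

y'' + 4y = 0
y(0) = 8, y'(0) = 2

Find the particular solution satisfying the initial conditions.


Characteristic roots of r² + 4 = 0 are ±2i, so y = C₁cos(2x) + C₂sin(2x).
Apply y(0) = 8: C₁ = 8. Differentiate and apply y'(0) = 2: 2·C₂ = 2, so C₂ = 1.
Particular solution: y = 8cos(2x) + sin(2x).


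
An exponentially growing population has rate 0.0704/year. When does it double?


Exponential growth: P(t) = P₀ e^(0.0704t). Set P(t)/P₀ = 2: e^(0.0704t) = 2.
Solve: t = ln(2)/0.0704 ≈ 9.85 years.


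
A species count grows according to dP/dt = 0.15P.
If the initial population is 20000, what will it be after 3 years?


The ODE dP/dt = 0.15P has solution P(t) = P(0)e^(0.15t).
Substitute P(0) = 20000 and t = 3: P(3) = 20000 e^(0.45) ≈ 31366.


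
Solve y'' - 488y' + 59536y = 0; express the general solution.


Characteristic equation: r² - 488r + 59536 = 0, i.e. (r - 244)² = 0.
Repeated root r = 244; include an x factor for the second linearly independent solution.
General solution: y = (C₁ + C₂x)e^(244x).


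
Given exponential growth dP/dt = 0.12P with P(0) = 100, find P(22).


The ODE dP/dt = 0.12P has solution P(t) = P(0)e^(0.12t).
Substitute P(0) = 100 and t = 22: P(22) = 100 e^(2.64) ≈ 1401.


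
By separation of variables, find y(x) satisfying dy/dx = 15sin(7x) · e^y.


Separate: e^(-y) dy = 15sin(7x) dx.
Integrate: -e^(-y) = -(15/7)cos(7x) + C₀.
Rearrange: e^(-y) = (15/7)cos(7x) + C.


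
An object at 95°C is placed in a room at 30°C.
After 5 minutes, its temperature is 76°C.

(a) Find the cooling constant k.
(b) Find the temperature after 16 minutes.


Newton's law: T(t) = T_a + (T₀ - T_a)e^(-kt).
(a) Use T(5) = 76: (76 - 30)/(95 - 30) = e^(-k·5), so k = -ln(0.708)/5 ≈ 0.0691.
(b) Apply k to t = 16: T(16) = 30 + (65)e^(-1.106) ≈ 51.5°C.


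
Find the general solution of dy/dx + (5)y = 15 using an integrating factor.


P(x) = 5, Q(x) = 15; integrating factor μ = e^(5x).
(μ y)' = 15e^(5x) ⇒ μ y = 3e^(5x) + C.
Divide by μ: y = 3 + Ce^(-5x).


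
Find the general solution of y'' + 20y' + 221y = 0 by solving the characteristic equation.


Characteristic equation: r² + 20r + 221 = 0.
Discriminant is negative; roots r = -10 ± 11i (complex conjugate pair).
General solution uses e^(α x)(C₁ cos(β x) + C₂ sin(β x)): y = e^(-10x)(C₁cos(11x) + C₂sin(11x)).


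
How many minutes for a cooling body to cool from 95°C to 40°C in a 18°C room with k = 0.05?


From T(t) = T_a + (T₀ - T_a)e^(-kt), set T(t) = 40:
(40 - 18) / (95 - 18) = e^(-0.05t), so t = -ln(0.286)/0.05 ≈ 25.1 minutes.


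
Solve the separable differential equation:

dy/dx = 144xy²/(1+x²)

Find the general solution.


Separate: dy/y² = 144x/(1+x²) dx.
Integrate LHS: ∫ dy/y² = -1/y.
Integrate RHS via u = 1+x²: 72ln(1+x²) + C.
Result: -1/y = 72ln(1+x²) + C.


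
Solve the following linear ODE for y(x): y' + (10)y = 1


P(x) = 10, Q(x) = 1; integrating factor μ = e^(10x).
(μ y)' = e^(10x) ⇒ μ y = (1/10)e^(10x) + C.
Divide by μ: y = 1/10 + Ce^(-10x).


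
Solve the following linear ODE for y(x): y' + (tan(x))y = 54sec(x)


P(x) = tan(x) ⇒ μ = e^(∫tan(x)dx) = sec(x).
(sec(x) y)' = 54sec²(x) ⇒ sec(x) y = 54tan(x) + C.
Multiply by cos(x): y = 54sin(x) + C·cos(x).


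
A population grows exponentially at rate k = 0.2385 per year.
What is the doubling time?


Exponential growth: P(t) = P₀ e^(0.2385t). Set P(t)/P₀ = 2: e^(0.2385t) = 2.
Solve: t = ln(2)/0.2385 ≈ 2.91 years.


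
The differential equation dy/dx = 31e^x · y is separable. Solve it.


Separate variables: dy/y = 31e^x dx.
Integrate: ln|y| = 31e^x + C₀.
Exponentiate: y = Ce^(31e^x).


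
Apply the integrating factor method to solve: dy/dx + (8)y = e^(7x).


P(x) = 8 ⇒ μ = e^(8x).
(μ y)' = e^(15x) ⇒ μ y = e^(15x)/15 + C.
Divide by μ: y = (1/15)e^(7x) + Ce^(-8x).


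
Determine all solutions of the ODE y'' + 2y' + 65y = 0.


Characteristic equation: r² + 2r + 65 = 0.
Discriminant is negative; roots r = -1 ± 8i (complex conjugate pair).
General solution uses e^(α x)(C₁ cos(β x) + C₂ sin(β x)): y = e^(-x)(C₁cos(8x) + C₂sin(8x)).


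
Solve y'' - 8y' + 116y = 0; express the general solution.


Characteristic equation: r² - 8r + 116 = 0.
Discriminant is negative; roots r = 4 ± 10i (complex conjugate pair).
General solution uses e^(α x)(C₁ cos(β x) + C₂ sin(β x)): y = e^(4x)(C₁cos(10x) + C₂sin(10x)).


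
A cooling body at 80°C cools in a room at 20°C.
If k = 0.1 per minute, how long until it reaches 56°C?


From T(t) = T_a + (T₀ - T_a)e^(-kt), set T(t) = 56:
(56 - 20) / (80 - 20) = e^(-0.1t), so t = -ln(0.600)/0.1 ≈ 5.1 minutes.


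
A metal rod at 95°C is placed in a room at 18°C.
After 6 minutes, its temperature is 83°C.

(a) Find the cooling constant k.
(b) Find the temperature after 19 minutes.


Newton's law: T(t) = T_a + (T₀ - T_a)e^(-kt).
(a) Use T(6) = 83: (83 - 18)/(95 - 18) = e^(-k·6), so k = -ln(0.844)/6 ≈ 0.0282.
(b) Apply k to t = 19: T(19) = 18 + (77)e^(-0.536) ≈ 63.0°C.


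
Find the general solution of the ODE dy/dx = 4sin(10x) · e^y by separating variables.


Separate: e^(-y) dy = 4sin(10x) dx.
Integrate: -e^(-y) = -(2/5)cos(10x) + C₀.
Rearrange: e^(-y) = (2/5)cos(10x) + C.


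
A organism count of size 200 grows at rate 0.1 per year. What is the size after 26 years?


The ODE dP/dt = 0.1P has solution P(t) = P(0)e^(0.1t).
Substitute P(0) = 200 and t = 26: P(26) = 200 e^(2.60) ≈ 2693.


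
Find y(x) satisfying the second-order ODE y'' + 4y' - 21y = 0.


Characteristic equation: r² + 4r - 21 = 0.
Factor: (r - 3)(r + 7) = 0 ⇒ r = 3, -7 (distinct real).
General solution: y = C₁e^(3x) + C₂e^(-7x).


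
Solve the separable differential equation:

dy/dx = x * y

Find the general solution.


Separate variables: dy/y = x dx.
Integrate: ln|y| = (1/2)x^2 + C₀.
Exponentiate: y = Ce^((1/2)x^2).


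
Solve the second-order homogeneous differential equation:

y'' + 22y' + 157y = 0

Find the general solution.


Characteristic equation: r² + 22r + 157 = 0.
Discriminant is negative; roots r = -11 ± 6i (complex conjugate pair).
General solution uses e^(α x)(C₁ cos(β x) + C₂ sin(β x)): y = e^(-11x)(C₁cos(6x) + C₂sin(6x)).


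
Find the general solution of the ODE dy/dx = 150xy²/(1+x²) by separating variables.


Separate: dy/y² = 150x/(1+x²) dx.
Integrate LHS: ∫ dy/y² = -1/y.
Integrate RHS via u = 1+x²: 75ln(1+x²) + C.
Result: -1/y = 75ln(1+x²) + C.


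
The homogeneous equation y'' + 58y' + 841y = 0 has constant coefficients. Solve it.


Characteristic equation: r² + 58r + 841 = 0, i.e. (r + 29)² = 0.
Repeated root r = -29; include an x factor for the second linearly independent solution.
General solution: y = (C₁ + C₂x)e^(-29x).


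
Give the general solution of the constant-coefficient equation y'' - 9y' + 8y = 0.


Characteristic equation: r² - 9r + 8 = 0.
Factor: (r - 8)(r - 1) = 0 ⇒ r = 8, 1 (distinct real).
General solution: y = C₁e^(8x) + C₂e^(x).


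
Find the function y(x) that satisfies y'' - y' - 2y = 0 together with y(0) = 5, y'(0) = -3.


Characteristic roots of r² - r - 2 = 0 are 2, -1.
General solution y = c₁ e^(2x) + c₂ e^(-x).
Apply y(0) = 5: c₁ + c₂ = 5. Apply y'(0) = -3: 2 c₁ - 1 c₂ = -3.
Solve: c₁ = 2/3, c₂ = 13/3.
Particular solution: y = (2/3)e^(2x) + (13/3)e^(-x).


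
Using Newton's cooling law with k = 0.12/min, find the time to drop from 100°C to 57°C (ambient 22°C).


From T(t) = T_a + (T₀ - T_a)e^(-kt), set T(t) = 57:
(57 - 22) / (100 - 22) = e^(-0.12t), so t = -ln(0.449)/0.12 ≈ 6.7 minutes.


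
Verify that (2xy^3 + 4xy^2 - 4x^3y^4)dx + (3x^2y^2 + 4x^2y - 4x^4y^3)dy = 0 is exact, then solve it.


Check exactness: ∂M/∂y = 6xy^2 + 8xy - 16x^3y^3 and ∂N/∂x = 6xy^2 + 8xy - 16x^3y^3; equal, so the equation is exact.
Integrate M with respect to x (treating y as constant): ∫M dx = x^2y^3 + 2x^2y^2 - x^4y^4 + h(y).
Differentiate w.r.t. y and set equal to N: all terms match, so h'(y) = 0 and h is a constant absorbed into C.
General solution: x^2y^3 + 2x^2y^2 - x^4y^4 = C.


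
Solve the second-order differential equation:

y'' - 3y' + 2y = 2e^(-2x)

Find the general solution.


Characteristic roots of r² - 3r + 2 = 0 are 1, 2.
y_h = C₁e^(x) + C₂e^(2x).
Forcing exponent -2 is not a characteristic root; try y_p = Ae^(-2x).
Substitute: A·(4 + (-3)·-2 + (2)) = A·12 = 2, so A = 1/6.
General solution: y = C₁e^(x) + C₂e^(2x) + (1/6)e^(-2x).


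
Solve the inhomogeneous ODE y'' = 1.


Characteristic polynomial (r - 0)² = 0; repeated root r = 0.
y_h = (C₁ + C₂x). Forcing matches the repeated root (resonance), so try y_p = Ax².
Substitute and solve for A: 2A = 1, so A = 1/2.
General solution: y = C₁ + C₂x + (1/2)x².


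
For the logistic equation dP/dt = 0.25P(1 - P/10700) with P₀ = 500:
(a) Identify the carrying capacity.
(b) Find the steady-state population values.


Logistic ODE dP/dt = 0.25P(1 - P/10700) has equilibria where dP/dt = 0, i.e. P = 0 or P = 10700.
The coefficient (1 - P/K) = 0 when P = K, identifying K = 10700 as the carrying capacity.
(a) K = 10700; (b) equilibria P = 0 and P = 10700.


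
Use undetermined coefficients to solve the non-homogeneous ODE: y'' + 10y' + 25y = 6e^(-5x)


Characteristic polynomial (r + 5)² = 0; repeated root r = -5.
y_h = (C₁ + C₂x)e^(-5x). Forcing matches the repeated root (resonance), so try y_p = Ax² e^(-5x).
Substitute and solve for A: 2A = 6, so A = 3.
General solution: y = (C₁ + C₂x + 3x²)e^(-5x).


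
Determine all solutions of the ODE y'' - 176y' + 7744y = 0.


Characteristic equation: r² - 176r + 7744 = 0, i.e. (r - 88)² = 0.
Repeated root r = 88; include an x factor for the second linearly independent solution.
General solution: y = (C₁ + C₂x)e^(88x).


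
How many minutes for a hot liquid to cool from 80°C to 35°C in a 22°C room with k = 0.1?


From T(t) = T_a + (T₀ - T_a)e^(-kt), set T(t) = 35:
(35 - 22) / (80 - 22) = e^(-0.1t), so t = -ln(0.224)/0.1 ≈ 15.0 minutes.


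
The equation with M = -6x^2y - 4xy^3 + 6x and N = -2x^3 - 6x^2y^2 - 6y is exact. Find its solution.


Check exactness: ∂M/∂y = -6x^2 - 12xy^2 and ∂N/∂x = -6x^2 - 12xy^2; equal, so the equation is exact.
Integrate M with respect to x (treating y as constant): ∫M dx = -2x^3y - 2x^2y^3 + 3x^2 + h(y).
Differentiate w.r.t. y and set equal to N: the x-dependent terms already match, leaving h'(y) = -6y. Integrate: h(y) = -3y^2.
So F(x,y) = -2x^3y - 2x^2y^3 + 3x^2 - 3y^2.
General solution: -2x^3y - 2x^2y^3 + 3x^2 - 3y^2 = C.


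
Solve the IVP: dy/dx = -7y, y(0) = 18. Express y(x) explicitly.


General solution of y' = -7y is y = Ce^(-7x).
Apply y(0) = 18: C = 18.
Particular solution: y = 18e^(-7x).


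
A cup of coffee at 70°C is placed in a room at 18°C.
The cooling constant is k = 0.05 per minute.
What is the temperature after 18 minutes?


Newton's law: dT/dt = -k(T - T_a) has solution T(t) = T_a + (T₀ - T_a)e^(-kt).
Plug in T_a = 18, T₀ = 70, k = 0.05, t = 18: T(18) = 18 + (52)e^(-0.90) ≈ 39.1°C.


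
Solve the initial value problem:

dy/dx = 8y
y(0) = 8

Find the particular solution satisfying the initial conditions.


General solution of y' = 8y is y = Ce^(8x).
Apply y(0) = 8: C = 8.
Particular solution: y = 8e^(8x).


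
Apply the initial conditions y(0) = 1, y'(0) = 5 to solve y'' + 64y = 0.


Characteristic roots of r² + 64 = 0 are ±8i, so y = C₁cos(8x) + C₂sin(8x).
Apply y(0) = 1: C₁ = 1. Differentiate and apply y'(0) = 5: 8·C₂ = 5, so C₂ = 5/8.
Particular solution: y = cos(8x) + (5/8)sin(8x).


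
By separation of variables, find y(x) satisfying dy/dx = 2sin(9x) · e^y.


Separate: e^(-y) dy = 2sin(9x) dx.
Integrate: -e^(-y) = -(2/9)cos(9x) + C₀.
Rearrange: e^(-y) = (2/9)cos(9x) + C.


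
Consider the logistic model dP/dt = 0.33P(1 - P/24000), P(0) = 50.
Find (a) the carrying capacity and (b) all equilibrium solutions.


Logistic ODE dP/dt = 0.33P(1 - P/24000) has equilibria where dP/dt = 0, i.e. P = 0 or P = 24000.
The coefficient (1 - P/K) = 0 when P = K, identifying K = 24000 as the carrying capacity.
(a) K = 24000; (b) equilibria P = 0 and P = 24000.


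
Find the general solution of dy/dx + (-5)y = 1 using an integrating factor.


P(x) = -5 ⇒ μ = e^(-5x).
(μ y)' = e^(-5x) ⇒ μ y = -(1/5)e^(-5x) + C.
Divide by μ: y = -1/5 + Ce^(5x).


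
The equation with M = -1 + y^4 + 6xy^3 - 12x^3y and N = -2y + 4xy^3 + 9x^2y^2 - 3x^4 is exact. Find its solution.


Check exactness: ∂M/∂y = 4y^3 + 18xy^2 - 12x^3 and ∂N/∂x = 4y^3 + 18xy^2 - 12x^3; equal, so the equation is exact.
Integrate M with respect to x (treating y as constant): ∫M dx = -x + xy^4 + 3x^2y^3 - 3x^4y + h(y).
Differentiate w.r.t. y and set equal to N: the x-dependent terms already match, leaving h'(y) = -2y. Integrate: h(y) = -y^2.
So F(x,y) = -y^2 - x + xy^4 + 3x^2y^3 - 3x^4y.
General solution: -y^2 - x + xy^4 + 3x^2y^3 - 3x^4y = C.


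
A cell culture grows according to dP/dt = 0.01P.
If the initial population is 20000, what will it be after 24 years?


The ODE dP/dt = 0.01P has solution P(t) = P(0)e^(0.01t).
Substitute P(0) = 20000 and t = 24: P(24) = 20000 e^(0.24) ≈ 25425.


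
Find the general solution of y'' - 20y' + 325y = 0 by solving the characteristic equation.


Characteristic equation: r² - 20r + 325 = 0.
Discriminant is negative; roots r = 10 ± 15i (complex conjugate pair).
General solution uses e^(α x)(C₁ cos(β x) + C₂ sin(β x)): y = e^(10x)(C₁cos(15x) + C₂sin(15x)).


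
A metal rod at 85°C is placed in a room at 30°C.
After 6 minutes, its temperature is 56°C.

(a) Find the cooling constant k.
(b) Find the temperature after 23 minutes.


Newton's law: T(t) = T_a + (T₀ - T_a)e^(-kt).
(a) Use T(6) = 56: (56 - 30)/(85 - 30) = e^(-k·6), so k = -ln(0.473)/6 ≈ 0.1249.
(b) Apply k to t = 23: T(23) = 30 + (55)e^(-2.872) ≈ 33.1°C.


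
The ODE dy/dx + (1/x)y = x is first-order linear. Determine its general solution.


P(x) = 1/x ⇒ μ = x^1.
(x^1 y)' = x^1·x^1 = x^2.
Integrate: x^1 y = x^3/(3) + C.
Solve for y: y = (1/3)x^2 + C/x^1.


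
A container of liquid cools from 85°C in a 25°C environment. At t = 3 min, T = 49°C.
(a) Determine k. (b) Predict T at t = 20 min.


Newton's law: T(t) = T_a + (T₀ - T_a)e^(-kt).
(a) Use T(3) = 49: (49 - 25)/(85 - 25) = e^(-k·3), so k = -ln(0.400)/3 ≈ 0.3054.
(b) Apply k to t = 20: T(20) = 25 + (60)e^(-6.109) ≈ 25.1°C.


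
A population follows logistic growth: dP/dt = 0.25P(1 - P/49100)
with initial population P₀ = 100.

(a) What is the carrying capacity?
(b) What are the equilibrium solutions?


Logistic ODE dP/dt = 0.25P(1 - P/49100) has equilibria where dP/dt = 0, i.e. P = 0 or P = 49100.
The coefficient (1 - P/K) = 0 when P = K, identifying K = 49100 as the carrying capacity.
(a) K = 49100; (b) equilibria P = 0 and P = 49100.


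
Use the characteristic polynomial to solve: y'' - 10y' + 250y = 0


Characteristic equation: r² - 10r + 250 = 0.
Discriminant is negative; roots r = 5 ± 15i (complex conjugate pair).
General solution uses e^(α x)(C₁ cos(β x) + C₂ sin(β x)): y = e^(5x)(C₁cos(15x) + C₂sin(15x)).


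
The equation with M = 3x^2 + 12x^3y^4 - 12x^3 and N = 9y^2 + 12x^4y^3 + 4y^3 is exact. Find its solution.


Check exactness: ∂M/∂y = 48x^3y^3 and ∂N/∂x = 48x^3y^3; equal, so the equation is exact.
Integrate M with respect to x (treating y as constant): ∫M dx = x^3 + 3x^4y^4 - 3x^4 + h(y).
Differentiate w.r.t. y and set equal to N: the x-dependent terms already match, leaving h'(y) = 9y^2 + 4y^3. Integrate: h(y) = 3y^3 + y^4.
So F(x,y) = 3y^3 + x^3 + 3x^4y^4 + y^4 - 3x^4.
General solution: 3y^3 + x^3 + 3x^4y^4 + y^4 - 3x^4 = C.


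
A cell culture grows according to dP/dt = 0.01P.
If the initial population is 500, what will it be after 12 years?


The ODE dP/dt = 0.01P has solution P(t) = P(0)e^(0.01t).
Substitute P(0) = 500 and t = 12: P(12) = 500 e^(0.12) ≈ 564.


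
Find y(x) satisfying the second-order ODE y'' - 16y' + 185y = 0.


Characteristic equation: r² - 16r + 185 = 0.
Discriminant is negative; roots r = 8 ± 11i (complex conjugate pair).
General solution uses e^(α x)(C₁ cos(β x) + C₂ sin(β x)): y = e^(8x)(C₁cos(11x) + C₂sin(11x)).


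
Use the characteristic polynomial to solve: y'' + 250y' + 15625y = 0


Characteristic equation: r² + 250r + 15625 = 0, i.e. (r + 125)² = 0.
Repeated root r = -125; include an x factor for the second linearly independent solution.
General solution: y = (C₁ + C₂x)e^(-125x).


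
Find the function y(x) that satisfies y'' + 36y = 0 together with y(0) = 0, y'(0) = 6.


Characteristic roots of r² + 36 = 0 are ±6i, so y = C₁cos(6x) + C₂sin(6x).
Apply y(0) = 0: C₁ = 0. Differentiate and apply y'(0) = 6: 6·C₂ = 6, so C₂ = 1.
Particular solution: y = sin(6x).


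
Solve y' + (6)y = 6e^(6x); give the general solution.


P(x) = 6 ⇒ μ = e^(6x).
(μ y)' = 6e^(12x) ⇒ μ y = (6/12)e^(12x) + C.
Divide by μ: y = (1/2)e^(6x) + Ce^(-6x).


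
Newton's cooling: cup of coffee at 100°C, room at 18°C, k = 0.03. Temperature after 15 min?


Newton's law: dT/dt = -k(T - T_a) has solution T(t) = T_a + (T₀ - T_a)e^(-kt).
Plug in T_a = 18, T₀ = 100, k = 0.03, t = 15: T(15) = 18 + (82)e^(-0.45) ≈ 70.3°C.


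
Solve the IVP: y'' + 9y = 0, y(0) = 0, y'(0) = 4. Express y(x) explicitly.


Characteristic roots of r² + 9 = 0 are ±3i, so y = C₁cos(3x) + C₂sin(3x).
Apply y(0) = 0: C₁ = 0. Differentiate and apply y'(0) = 4: 3·C₂ = 4, so C₂ = 4/3.
Particular solution: y = (4/3)sin(3x).


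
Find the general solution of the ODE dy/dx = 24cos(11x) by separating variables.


g(y) = 1, so integrate directly: y = ∫ 24cos(11x) dx = (24/11)sin(11x) + C.


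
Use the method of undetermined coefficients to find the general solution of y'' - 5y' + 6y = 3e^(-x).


Characteristic roots of r² - 5r + 6 = 0 are 3, 2.
y_h = C₁e^(3x) + C₂e^(2x).
Forcing exponent -1 is not a characteristic root; try y_p = Ae^(-x).
Substitute: A·(1 + (-5)·-1 + (6)) = A·12 = 3, so A = 1/4.
General solution: y = C₁e^(3x) + C₂e^(2x) + (1/4)e^(-x).


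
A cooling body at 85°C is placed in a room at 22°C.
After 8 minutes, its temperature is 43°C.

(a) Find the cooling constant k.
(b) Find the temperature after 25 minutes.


Newton's law: T(t) = T_a + (T₀ - T_a)e^(-kt).
(a) Use T(8) = 43: (43 - 22)/(85 - 22) = e^(-k·8), so k = -ln(0.333)/8 ≈ 0.1373.
(b) Apply k to t = 25: T(25) = 22 + (63)e^(-3.433) ≈ 24.0°C.


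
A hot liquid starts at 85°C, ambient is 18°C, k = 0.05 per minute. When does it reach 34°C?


From T(t) = T_a + (T₀ - T_a)e^(-kt), set T(t) = 34:
(34 - 18) / (85 - 18) = e^(-0.05t), so t = -ln(0.239)/0.05 ≈ 28.6 minutes.


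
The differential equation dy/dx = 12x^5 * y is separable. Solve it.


Separate variables: dy/y = 12x^5 dx.
Integrate: ln|y| = 2x^6 + C₀.
Exponentiate: y = Ce^(2x^6).


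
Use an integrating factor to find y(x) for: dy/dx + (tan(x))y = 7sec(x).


P(x) = tan(x) ⇒ μ = e^(∫tan(x)dx) = sec(x).
(sec(x) y)' = 7sec²(x) ⇒ sec(x) y = 7tan(x) + C.
Multiply by cos(x): y = 7sin(x) + C·cos(x).


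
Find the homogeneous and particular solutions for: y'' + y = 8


Homogeneous part: r² + 1 = 0 ⇒ r = ±1i, so y_h = C₁cos(x) + C₂sin(x).
Try constant y_p = A; plug in: 1A = 8 ⇒ A = 8.
General solution: y = C₁cos(x) + C₂sin(x) + 8.


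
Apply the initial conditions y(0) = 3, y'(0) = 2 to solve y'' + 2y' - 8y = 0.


Characteristic roots of r² + 2r - 8 = 0 are 2, -4.
General solution y = c₁ e^(2x) + c₂ e^(-4x).
Apply y(0) = 3: c₁ + c₂ = 3. Apply y'(0) = 2: 2 c₁ - 4 c₂ = 2.
Solve: c₁ = 7/3, c₂ = 2/3.
Particular solution: y = (7/3)e^(2x) + (2/3)e^(-4x).


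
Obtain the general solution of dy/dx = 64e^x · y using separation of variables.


Separate variables: dy/y = 64e^x dx.
Integrate: ln|y| = 64e^x + C₀.
Exponentiate: y = Ce^(64e^x).


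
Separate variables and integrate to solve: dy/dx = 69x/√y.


Separate: √y dy = 69x dx.
Integrate: (2/3)y^(3/2) = (69/2)x² + C.


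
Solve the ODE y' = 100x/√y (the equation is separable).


Separate: √y dy = 100x dx.
Integrate: (2/3)y^(3/2) = 50x² + C.


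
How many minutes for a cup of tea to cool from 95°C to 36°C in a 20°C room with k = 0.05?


From T(t) = T_a + (T₀ - T_a)e^(-kt), set T(t) = 36:
(36 - 20) / (95 - 20) = e^(-0.05t), so t = -ln(0.213)/0.05 ≈ 30.9 minutes.


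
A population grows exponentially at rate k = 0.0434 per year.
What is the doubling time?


Exponential growth: P(t) = P₀ e^(0.0434t). Set P(t)/P₀ = 2: e^(0.0434t) = 2.
Solve: t = ln(2)/0.0434 ≈ 15.97 years.


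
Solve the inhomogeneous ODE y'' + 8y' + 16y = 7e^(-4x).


Characteristic polynomial (r + 4)² = 0; repeated root r = -4.
y_h = (C₁ + C₂x)e^(-4x). Forcing matches the repeated root (resonance), so try y_p = Ax² e^(-4x).
Substitute and solve for A: 2A = 7, so A = 7/2.
General solution: y = (C₁ + C₂x + (7/2)x²)e^(-4x).


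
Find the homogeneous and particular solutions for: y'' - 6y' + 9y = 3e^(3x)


Characteristic polynomial (r - 3)² = 0; repeated root r = 3.
y_h = (C₁ + C₂x)e^(3x). Forcing matches the repeated root (resonance), so try y_p = Ax² e^(3x).
Substitute and solve for A: 2A = 3, so A = 3/2.
General solution: y = (C₁ + C₂x + (3/2)x²)e^(3x).


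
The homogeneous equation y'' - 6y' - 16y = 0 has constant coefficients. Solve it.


Characteristic equation: r² - 6r - 16 = 0.
Factor: (r - 8)(r + 2) = 0 ⇒ r = 8, -2 (distinct real).
General solution: y = C₁e^(8x) + C₂e^(-2x).


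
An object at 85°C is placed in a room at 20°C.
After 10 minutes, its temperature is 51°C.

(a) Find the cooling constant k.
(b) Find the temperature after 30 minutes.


Newton's law: T(t) = T_a + (T₀ - T_a)e^(-kt).
(a) Use T(10) = 51: (51 - 20)/(85 - 20) = e^(-k·10), so k = -ln(0.477)/10 ≈ 0.0740.
(b) Apply k to t = 30: T(30) = 20 + (65)e^(-2.221) ≈ 27.1°C.


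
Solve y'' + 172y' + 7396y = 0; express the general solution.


Characteristic equation: r² + 172r + 7396 = 0, i.e. (r + 86)² = 0.
Repeated root r = -86; include an x factor for the second linearly independent solution.
General solution: y = (C₁ + C₂x)e^(-86x).


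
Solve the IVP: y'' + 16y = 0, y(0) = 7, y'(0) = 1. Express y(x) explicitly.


Characteristic roots of r² + 16 = 0 are ±4i, so y = C₁cos(4x) + C₂sin(4x).
Apply y(0) = 7: C₁ = 7. Differentiate and apply y'(0) = 1: 4·C₂ = 1, so C₂ = 1/4.
Particular solution: y = 7cos(4x) + (1/4)sin(4x).


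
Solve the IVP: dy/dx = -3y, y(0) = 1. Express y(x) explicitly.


General solution of y' = -3y is y = Ce^(-3x).
Apply y(0) = 1: C = 1.
Particular solution: y = e^(-3x).


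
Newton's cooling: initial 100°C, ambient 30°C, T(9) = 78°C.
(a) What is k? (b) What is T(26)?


Newton's law: T(t) = T_a + (T₀ - T_a)e^(-kt).
(a) Use T(9) = 78: (78 - 30)/(100 - 30) = e^(-k·9), so k = -ln(0.686)/9 ≈ 0.0419.
(b) Apply k to t = 26: T(26) = 30 + (70)e^(-1.090) ≈ 53.5°C.


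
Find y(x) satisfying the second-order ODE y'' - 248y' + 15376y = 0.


Characteristic equation: r² - 248r + 15376 = 0, i.e. (r - 124)² = 0.
Repeated root r = 124; include an x factor for the second linearly independent solution.
General solution: y = (C₁ + C₂x)e^(124x).


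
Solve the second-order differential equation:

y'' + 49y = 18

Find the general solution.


Homogeneous part: r² + 49 = 0 ⇒ r = ±7i, so y_h = C₁cos(7x) + C₂sin(7x).
Try constant y_p = A; plug in: 49A = 18 ⇒ A = 18/49.
General solution: y = C₁cos(7x) + C₂sin(7x) + 18/49.


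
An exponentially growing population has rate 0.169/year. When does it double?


Exponential growth: P(t) = P₀ e^(0.169t). Set P(t)/P₀ = 2: e^(0.169t) = 2.
Solve: t = ln(2)/0.169 ≈ 4.10 years.


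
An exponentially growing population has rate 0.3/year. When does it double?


Exponential growth: P(t) = P₀ e^(0.3t). Set P(t)/P₀ = 2: e^(0.3t) = 2.
Solve: t = ln(2)/0.3 ≈ 2.31 years.


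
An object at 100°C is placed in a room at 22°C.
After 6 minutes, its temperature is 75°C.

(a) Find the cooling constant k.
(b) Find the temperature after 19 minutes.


Newton's law: T(t) = T_a + (T₀ - T_a)e^(-kt).
(a) Use T(6) = 75: (75 - 22)/(100 - 22) = e^(-k·6), so k = -ln(0.679)/6 ≈ 0.0644.
(b) Apply k to t = 19: T(19) = 22 + (78)e^(-1.224) ≈ 44.9°C.


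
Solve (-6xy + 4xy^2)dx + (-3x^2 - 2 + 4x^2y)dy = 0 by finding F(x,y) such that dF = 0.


Check exactness: ∂M/∂y = -6x + 8xy and ∂N/∂x = -6x + 8xy; equal, so the equation is exact.
Integrate M with respect to x (treating y as constant): ∫M dx = -3x^2y + 2x^2y^2 + h(y).
Differentiate w.r.t. y and set equal to N: the x-dependent terms already match, leaving h'(y) = -2. Integrate: h(y) = -2y.
So F(x,y) = -3x^2y - 2y + 2x^2y^2.
General solution: -3x^2y - 2y + 2x^2y^2 = C.


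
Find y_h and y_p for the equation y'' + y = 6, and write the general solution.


Homogeneous part: r² + 1 = 0 ⇒ r = ±1i, so y_h = C₁cos(x) + C₂sin(x).
Try constant y_p = A; plug in: 1A = 6 ⇒ A = 6.
General solution: y = C₁cos(x) + C₂sin(x) + 6.


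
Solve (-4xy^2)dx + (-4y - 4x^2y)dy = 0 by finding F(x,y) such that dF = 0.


Check exactness: ∂M/∂y = -8xy and ∂N/∂x = -8xy; equal, so the equation is exact.
Integrate M with respect to x (treating y as constant): ∫M dx = -2x^2y^2 + h(y).
Differentiate w.r.t. y and set equal to N: the x-dependent terms already match, leaving h'(y) = -4y. Integrate: h(y) = -2y^2.
So F(x,y) = -2y^2 - 2x^2y^2.
General solution: -2y^2 - 2x^2y^2 = C.


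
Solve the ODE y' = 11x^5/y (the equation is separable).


Separate variables: y dy = 11x^5 dx.
Integrate both sides: y²/2 = (11/6)x^6 + C₀.
Multiply by 2: y² = (11/3)x^6 + C.


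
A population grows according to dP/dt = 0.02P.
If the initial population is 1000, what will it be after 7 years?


The ODE dP/dt = 0.02P has solution P(t) = P(0)e^(0.02t).
Substitute P(0) = 1000 and t = 7: P(7) = 1000 e^(0.14) ≈ 1150.


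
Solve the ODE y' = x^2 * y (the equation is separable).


Separate variables: dy/y = x^2 dx.
Integrate: ln|y| = (1/3)x^3 + C₀.
Exponentiate: y = Ce^((1/3)x^3).


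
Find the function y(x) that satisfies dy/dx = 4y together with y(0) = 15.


General solution of y' = 4y is y = Ce^(4x).
Apply y(0) = 15: C = 15.
Particular solution: y = 15e^(4x).


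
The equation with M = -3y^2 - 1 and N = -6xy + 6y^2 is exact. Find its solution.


Check exactness: ∂M/∂y = -6y and ∂N/∂x = -6y; equal, so the equation is exact.
Integrate M with respect to x (treating y as constant): ∫M dx = -3xy^2 - x + h(y).
Differentiate w.r.t. y and set equal to N: the x-dependent terms already match, leaving h'(y) = 6y^2. Integrate: h(y) = 2y^3.
So F(x,y) = -3xy^2 + 2y^3 - x.
General solution: -3xy^2 + 2y^3 - x = C.
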